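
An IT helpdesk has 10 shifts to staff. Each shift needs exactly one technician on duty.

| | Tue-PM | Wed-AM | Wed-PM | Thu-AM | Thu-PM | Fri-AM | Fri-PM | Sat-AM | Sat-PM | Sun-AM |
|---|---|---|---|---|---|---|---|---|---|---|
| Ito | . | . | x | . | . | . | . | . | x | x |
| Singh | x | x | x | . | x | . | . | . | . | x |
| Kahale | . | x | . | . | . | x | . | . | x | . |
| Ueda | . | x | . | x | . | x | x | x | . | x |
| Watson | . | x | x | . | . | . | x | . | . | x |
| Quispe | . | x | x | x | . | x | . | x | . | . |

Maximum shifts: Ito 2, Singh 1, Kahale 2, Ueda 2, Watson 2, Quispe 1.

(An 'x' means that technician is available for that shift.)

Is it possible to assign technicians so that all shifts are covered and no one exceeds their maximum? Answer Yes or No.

No

Total capacity is 10 and 10 slots are needed, so capacity alone doesn't rule it out.
Shifts {Tue-PM, Thu-PM} need 2 worker-slots in total, but the technicians available for any of those shifts (Singh) can supply at most 1 among them. So no valid schedule exists.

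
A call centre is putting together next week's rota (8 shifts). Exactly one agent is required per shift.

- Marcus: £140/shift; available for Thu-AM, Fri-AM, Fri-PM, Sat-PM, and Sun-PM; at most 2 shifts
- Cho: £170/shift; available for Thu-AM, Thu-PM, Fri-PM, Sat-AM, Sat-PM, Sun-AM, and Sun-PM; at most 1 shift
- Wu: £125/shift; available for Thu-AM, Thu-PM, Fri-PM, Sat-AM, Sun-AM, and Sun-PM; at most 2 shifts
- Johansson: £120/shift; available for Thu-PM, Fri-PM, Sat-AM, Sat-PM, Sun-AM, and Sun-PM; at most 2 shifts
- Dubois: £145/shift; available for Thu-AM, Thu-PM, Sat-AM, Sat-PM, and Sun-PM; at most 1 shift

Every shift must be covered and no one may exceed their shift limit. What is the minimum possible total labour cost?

£1085

Fri-AM can only be covered by Marcus, so that assignment is forced.
Picking the cheapest available agent for each shift independently would cost £985, but that ignores the shift limits.
An optimal schedule: Thu-AM→Marcus, Thu-PM→Wu, Fri-AM→Marcus, Fri-PM→Wu, Sat-AM→Johansson, Sat-PM→Johansson, Sun-AM→Cho, Sun-PM→Dubois.
Total: 140 + 125 + 140 + 125 + 120 + 120 + 170 + 145 = £1085.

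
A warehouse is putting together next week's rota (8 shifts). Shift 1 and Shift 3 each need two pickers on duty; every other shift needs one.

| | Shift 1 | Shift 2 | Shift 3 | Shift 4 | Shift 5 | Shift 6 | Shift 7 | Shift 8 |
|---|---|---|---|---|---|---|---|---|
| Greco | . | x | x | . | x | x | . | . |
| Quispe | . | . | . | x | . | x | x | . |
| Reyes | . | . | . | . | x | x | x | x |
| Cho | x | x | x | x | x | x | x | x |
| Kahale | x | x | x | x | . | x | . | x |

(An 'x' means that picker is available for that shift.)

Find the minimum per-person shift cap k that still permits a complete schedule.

2

With 5 pickers and 10 worker-slots to fill, someone must work at least ⌈10/5⌉ = 2 shifts, so k ≥ 2.
k = 2 works: Shift 1→Cho+Kahale, Shift 2→Greco, Shift 3→Greco+Cho, Shift 4→Quispe, Shift 5→Reyes, Shift 6→Kahale, Shift 7→Quispe, Shift 8→Reyes.
Loads: Greco 2, Quispe 2, Reyes 2, Cho 2, Kahale 2 — all ≤ 2.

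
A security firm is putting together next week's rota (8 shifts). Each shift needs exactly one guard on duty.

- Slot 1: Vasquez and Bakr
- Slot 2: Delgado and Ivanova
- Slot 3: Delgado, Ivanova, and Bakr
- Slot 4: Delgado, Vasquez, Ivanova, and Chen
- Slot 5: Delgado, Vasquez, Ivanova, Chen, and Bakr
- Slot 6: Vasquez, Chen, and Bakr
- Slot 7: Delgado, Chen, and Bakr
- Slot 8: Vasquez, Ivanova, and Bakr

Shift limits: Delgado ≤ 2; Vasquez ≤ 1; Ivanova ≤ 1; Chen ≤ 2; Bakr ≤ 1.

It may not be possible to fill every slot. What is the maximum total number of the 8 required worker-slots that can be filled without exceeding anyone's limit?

Total capacity across all guards is 2+1+1+2+1 = 7, and 8 slots are needed, so at most 7 can be filled.
An assignment achieving 7: Slot 1→Vasquez, Slot 2→Delgado, Slot 3→Delgado, Slot 5→Bakr, Slot 6→Chen, Slot 7→Chen, Slot 8→Ivanova.
Loads: Delgado 2/2, Vasquez 1/1, Ivanova 1/1, Chen 2/2, Bakr 1/1.

7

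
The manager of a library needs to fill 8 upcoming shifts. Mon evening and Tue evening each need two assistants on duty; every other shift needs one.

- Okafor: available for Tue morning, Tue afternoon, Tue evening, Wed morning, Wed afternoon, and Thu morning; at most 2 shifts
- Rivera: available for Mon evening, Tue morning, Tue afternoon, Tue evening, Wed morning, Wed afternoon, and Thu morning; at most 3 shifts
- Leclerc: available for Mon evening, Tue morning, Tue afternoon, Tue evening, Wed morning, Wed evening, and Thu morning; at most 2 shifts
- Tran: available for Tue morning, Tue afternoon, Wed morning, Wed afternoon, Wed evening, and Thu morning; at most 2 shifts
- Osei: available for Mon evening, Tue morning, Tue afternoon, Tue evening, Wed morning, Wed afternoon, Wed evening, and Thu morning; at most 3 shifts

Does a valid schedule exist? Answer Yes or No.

One valid schedule: Mon evening→Rivera+Leclerc, Tue morning→Okafor, Tue afternoon→Rivera, Tue evening→Rivera+Osei, Wed morning→Tran, Wed afternoon→Okafor, Wed evening→Leclerc, Thu morning→Tran.
Loads: Okafor 2/2, Rivera 3/3, Leclerc 2/2, Tran 2/2, Osei 1/3 — all within limits.

Yes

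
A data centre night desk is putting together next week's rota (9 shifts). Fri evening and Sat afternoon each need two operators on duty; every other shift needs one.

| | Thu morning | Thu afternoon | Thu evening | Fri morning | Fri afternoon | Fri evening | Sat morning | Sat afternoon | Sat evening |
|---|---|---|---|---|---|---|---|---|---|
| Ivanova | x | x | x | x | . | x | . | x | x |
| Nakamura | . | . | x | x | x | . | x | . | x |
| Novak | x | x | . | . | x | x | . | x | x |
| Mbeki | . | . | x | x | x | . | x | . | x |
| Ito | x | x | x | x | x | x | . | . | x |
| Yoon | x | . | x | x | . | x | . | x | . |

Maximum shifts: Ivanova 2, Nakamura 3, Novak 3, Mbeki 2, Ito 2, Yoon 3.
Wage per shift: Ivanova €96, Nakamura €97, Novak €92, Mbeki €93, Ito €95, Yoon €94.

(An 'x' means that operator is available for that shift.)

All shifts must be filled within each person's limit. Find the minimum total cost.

Picking the cheapest available operator for each shift independently would cost €1019, but that ignores the shift limits.
An optimal schedule: Thu morning→Novak, Thu afternoon→Novak, Thu evening→Yoon, Fri morning→Yoon, Fri afternoon→Mbeki, Fri evening→Ito+Ivanova, Sat morning→Mbeki, Sat afternoon→Novak+Yoon, Sat evening→Ito.
Total: 92 + 92 + 94 + 94 + 93 + 95 + 96 + 93 + 92 + 94 + 95 = €1030.

€1030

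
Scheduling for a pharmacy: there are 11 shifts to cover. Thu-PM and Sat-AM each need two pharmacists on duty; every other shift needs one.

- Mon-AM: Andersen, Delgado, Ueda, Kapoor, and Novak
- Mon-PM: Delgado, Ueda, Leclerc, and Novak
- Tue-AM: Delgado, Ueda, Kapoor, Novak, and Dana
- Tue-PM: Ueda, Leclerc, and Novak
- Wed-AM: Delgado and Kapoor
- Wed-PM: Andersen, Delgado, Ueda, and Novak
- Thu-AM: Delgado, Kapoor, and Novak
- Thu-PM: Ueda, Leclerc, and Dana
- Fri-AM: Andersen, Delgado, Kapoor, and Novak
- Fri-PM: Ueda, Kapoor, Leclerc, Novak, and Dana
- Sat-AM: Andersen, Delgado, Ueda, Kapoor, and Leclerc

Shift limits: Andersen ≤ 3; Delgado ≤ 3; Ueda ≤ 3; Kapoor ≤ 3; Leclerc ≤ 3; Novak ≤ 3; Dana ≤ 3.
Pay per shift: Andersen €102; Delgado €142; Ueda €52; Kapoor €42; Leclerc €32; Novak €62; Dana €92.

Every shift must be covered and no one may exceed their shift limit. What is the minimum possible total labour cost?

€656

Picking the cheapest available pharmacist for each shift independently would cost €516, but that ignores the shift limits.
An optimal schedule: Mon-AM→Novak, Mon-PM→Leclerc, Tue-AM→Novak, Tue-PM→Leclerc, Wed-AM→Kapoor, Wed-PM→Ueda, Thu-AM→Kapoor, Thu-PM→Leclerc+Ueda, Fri-AM→Novak, Fri-PM→Dana, Sat-AM→Kapoor+Ueda.
Total: 62 + 32 + 62 + 32 + 42 + 52 + 42 + 32 + 52 + 62 + 92 + 42 + 52 = €656.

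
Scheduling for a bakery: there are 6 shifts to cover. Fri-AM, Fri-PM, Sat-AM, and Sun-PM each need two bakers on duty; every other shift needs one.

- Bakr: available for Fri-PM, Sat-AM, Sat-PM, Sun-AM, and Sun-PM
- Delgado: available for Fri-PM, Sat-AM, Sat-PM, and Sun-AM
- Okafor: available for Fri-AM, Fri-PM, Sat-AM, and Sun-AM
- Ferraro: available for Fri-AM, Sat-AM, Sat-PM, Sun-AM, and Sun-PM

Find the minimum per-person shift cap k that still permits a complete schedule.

3

With 4 bakers and 10 worker-slots to fill, someone must work at least ⌈10/4⌉ = 3 shifts, so k ≥ 3.
k = 3 works: Fri-AM→Okafor+Ferraro, Fri-PM→Bakr+Delgado, Sat-AM→Delgado+Okafor, Sat-PM→Bakr, Sun-AM→Delgado, Sun-PM→Bakr+Ferraro.
Loads: Bakr 3, Delgado 3, Okafor 2, Ferraro 2 — all ≤ 3.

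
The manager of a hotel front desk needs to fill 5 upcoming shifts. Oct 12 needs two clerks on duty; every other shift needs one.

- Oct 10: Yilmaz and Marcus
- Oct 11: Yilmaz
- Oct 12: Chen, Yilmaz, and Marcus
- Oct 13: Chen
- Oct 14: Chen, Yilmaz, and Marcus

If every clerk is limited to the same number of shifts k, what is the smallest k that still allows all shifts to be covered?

2

With 3 clerks and 6 worker-slots to fill, someone must work at least ⌈6/3⌉ = 2 shifts, so k ≥ 2.
k = 2 works: Oct 10→Yilmaz, Oct 11→Yilmaz, Oct 12→Chen+Marcus, Oct 13→Chen, Oct 14→Marcus.
Loads: Chen 2, Yilmaz 2, Marcus 2 — all ≤ 2.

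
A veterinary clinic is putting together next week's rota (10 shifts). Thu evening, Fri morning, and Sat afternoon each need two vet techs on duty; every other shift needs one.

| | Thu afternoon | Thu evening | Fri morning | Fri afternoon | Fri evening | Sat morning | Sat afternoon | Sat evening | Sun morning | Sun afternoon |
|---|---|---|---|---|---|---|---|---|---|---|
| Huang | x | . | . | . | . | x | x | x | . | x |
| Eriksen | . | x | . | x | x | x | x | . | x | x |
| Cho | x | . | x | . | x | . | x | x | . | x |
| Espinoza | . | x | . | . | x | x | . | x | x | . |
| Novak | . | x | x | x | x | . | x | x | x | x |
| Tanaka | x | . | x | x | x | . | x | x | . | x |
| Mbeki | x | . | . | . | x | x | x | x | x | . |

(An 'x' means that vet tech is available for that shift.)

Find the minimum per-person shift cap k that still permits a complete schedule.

With 7 vet techs and 13 worker-slots to fill, someone must work at least ⌈13/7⌉ = 2 shifts, so k ≥ 2.
k = 2 works: Thu afternoon→Huang, Thu evening→Eriksen+Espinoza, Fri morning→Cho+Novak, Fri afternoon→Eriksen, Fri evening→Novak, Sat morning→Huang, Sat afternoon→Tanaka+Mbeki, Sat evening→Tanaka, Sun morning→Espinoza, Sun afternoon→Cho.
Loads: Huang 2, Eriksen 2, Cho 2, Espinoza 2, Novak 2, Tanaka 2, Mbeki 1 — all ≤ 2.

2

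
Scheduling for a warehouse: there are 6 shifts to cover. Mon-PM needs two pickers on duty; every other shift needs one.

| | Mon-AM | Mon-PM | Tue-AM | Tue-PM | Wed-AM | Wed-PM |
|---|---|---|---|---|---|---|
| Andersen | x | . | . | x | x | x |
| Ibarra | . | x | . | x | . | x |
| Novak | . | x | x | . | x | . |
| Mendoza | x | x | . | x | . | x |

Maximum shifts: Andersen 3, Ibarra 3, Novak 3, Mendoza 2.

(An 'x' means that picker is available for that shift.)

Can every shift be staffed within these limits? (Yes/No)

Tue-AM can only be covered by Novak, so that assignment is forced.
One valid schedule: Mon-AM→Andersen, Mon-PM→Ibarra+Novak, Tue-AM→Novak, Tue-PM→Andersen, Wed-AM→Andersen, Wed-PM→Ibarra.
Loads: Andersen 3/3, Ibarra 2/3, Novak 2/3, Mendoza 0/2 — all within limits.

Yes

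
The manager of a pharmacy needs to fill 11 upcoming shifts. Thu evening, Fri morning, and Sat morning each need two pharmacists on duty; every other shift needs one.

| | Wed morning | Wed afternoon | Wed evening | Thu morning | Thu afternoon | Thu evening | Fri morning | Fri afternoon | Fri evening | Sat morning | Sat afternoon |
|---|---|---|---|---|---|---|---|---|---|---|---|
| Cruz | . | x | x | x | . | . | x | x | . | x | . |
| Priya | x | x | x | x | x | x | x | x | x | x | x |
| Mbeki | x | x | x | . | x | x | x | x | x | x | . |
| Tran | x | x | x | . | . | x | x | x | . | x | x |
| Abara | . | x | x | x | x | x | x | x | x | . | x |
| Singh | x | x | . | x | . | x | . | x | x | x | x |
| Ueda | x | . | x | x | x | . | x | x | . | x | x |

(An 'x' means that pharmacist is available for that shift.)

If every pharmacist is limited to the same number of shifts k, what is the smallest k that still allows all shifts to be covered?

2

With 7 pharmacists and 14 worker-slots to fill, someone must work at least ⌈14/7⌉ = 2 shifts, so k ≥ 2.
k = 2 works: Wed morning→Mbeki, Wed afternoon→Cruz, Wed evening→Mbeki, Thu morning→Cruz, Thu afternoon→Priya, Thu evening→Abara+Singh, Fri morning→Abara+Ueda, Fri afternoon→Tran, Fri evening→Priya, Sat morning→Singh+Ueda, Sat afternoon→Tran.
Loads: Cruz 2, Priya 2, Mbeki 2, Tran 2, Abara 2, Singh 2, Ueda 2 — all ≤ 2.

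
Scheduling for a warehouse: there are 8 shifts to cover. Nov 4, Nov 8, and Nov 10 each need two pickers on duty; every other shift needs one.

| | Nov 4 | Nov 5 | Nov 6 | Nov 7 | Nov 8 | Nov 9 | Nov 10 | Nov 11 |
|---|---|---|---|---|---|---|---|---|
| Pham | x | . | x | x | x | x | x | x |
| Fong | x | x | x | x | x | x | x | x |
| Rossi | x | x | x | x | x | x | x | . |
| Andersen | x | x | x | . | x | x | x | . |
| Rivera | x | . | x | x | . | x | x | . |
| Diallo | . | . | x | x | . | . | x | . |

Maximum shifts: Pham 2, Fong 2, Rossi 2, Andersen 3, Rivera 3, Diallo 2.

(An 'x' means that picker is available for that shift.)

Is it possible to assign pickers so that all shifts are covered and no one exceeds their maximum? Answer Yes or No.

One valid schedule: Nov 4→Andersen+Rivera, Nov 5→Fong, Nov 6→Rossi, Nov 7→Pham, Nov 8→Rossi+Andersen, Nov 9→Fong, Nov 10→Andersen+Rivera, Nov 11→Pham.
Loads: Pham 2/2, Fong 2/2, Rossi 2/2, Andersen 3/3, Rivera 2/3, Diallo 0/2 — all within limits.

Yes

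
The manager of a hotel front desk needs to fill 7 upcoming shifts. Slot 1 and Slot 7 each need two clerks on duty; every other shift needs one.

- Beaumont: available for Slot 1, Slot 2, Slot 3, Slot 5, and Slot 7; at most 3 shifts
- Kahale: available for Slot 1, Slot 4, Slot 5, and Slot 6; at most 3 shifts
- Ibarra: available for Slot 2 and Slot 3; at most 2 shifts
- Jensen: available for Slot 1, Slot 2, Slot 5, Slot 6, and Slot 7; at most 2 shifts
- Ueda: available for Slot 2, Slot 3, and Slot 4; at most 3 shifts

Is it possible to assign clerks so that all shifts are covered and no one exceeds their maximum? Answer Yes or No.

Slot 7 can only be covered by Beaumont and Jensen, so that assignment is forced.
One valid schedule: Slot 1→Beaumont+Kahale, Slot 2→Ibarra, Slot 3→Beaumont, Slot 4→Kahale, Slot 5→Jensen, Slot 6→Kahale, Slot 7→Beaumont+Jensen.
Loads: Beaumont 3/3, Kahale 3/3, Ibarra 1/2, Jensen 2/2, Ueda 0/3 — all within limits.

Yes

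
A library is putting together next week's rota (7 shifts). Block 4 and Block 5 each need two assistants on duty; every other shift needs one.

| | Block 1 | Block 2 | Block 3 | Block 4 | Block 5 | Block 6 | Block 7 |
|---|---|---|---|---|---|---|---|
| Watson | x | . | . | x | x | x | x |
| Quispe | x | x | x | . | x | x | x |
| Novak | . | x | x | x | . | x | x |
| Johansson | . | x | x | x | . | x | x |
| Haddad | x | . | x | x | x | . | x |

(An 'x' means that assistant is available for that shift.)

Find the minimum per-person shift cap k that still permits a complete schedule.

With 5 assistants and 9 worker-slots to fill, someone must work at least ⌈9/5⌉ = 2 shifts, so k ≥ 2.
k = 2 works: Block 1→Watson, Block 2→Quispe, Block 3→Novak, Block 4→Johansson+Haddad, Block 5→Watson+Quispe, Block 6→Novak, Block 7→Johansson.
Loads: Watson 2, Quispe 2, Novak 2, Johansson 2, Haddad 1 — all ≤ 2.

2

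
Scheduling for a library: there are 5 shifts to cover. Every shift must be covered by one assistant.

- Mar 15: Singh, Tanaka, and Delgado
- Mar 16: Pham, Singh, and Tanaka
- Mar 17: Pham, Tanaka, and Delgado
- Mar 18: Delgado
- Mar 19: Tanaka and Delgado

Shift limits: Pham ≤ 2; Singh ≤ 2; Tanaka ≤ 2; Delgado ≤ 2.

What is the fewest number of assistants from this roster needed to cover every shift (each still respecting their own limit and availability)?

5 slots to fill and no one can take more than 2, so at least ⌈5/2⌉ = 3 assistants are needed.
Pham, Singh, and Delgado alone can cover everything: Mar 15→Singh, Mar 16→Pham, Mar 17→Pham, Mar 18→Delgado, Mar 19→Delgado.

3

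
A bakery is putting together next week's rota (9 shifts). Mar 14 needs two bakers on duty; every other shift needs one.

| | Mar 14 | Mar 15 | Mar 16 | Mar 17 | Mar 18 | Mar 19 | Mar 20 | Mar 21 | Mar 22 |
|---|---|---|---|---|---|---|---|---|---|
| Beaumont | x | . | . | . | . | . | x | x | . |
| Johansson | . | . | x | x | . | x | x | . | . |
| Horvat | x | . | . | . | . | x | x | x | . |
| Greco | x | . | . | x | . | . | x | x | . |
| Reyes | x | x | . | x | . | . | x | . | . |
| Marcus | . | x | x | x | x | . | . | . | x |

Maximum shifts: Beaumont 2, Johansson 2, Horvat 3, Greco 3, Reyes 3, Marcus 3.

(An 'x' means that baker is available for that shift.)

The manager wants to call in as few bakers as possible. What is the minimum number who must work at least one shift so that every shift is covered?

4

10 slots to fill and no one can take more than 3, so at least ⌈10/3⌉ = 4 bakers are needed.
Beaumont, Johansson, Horvat, and Marcus alone can cover everything: Mar 14→Beaumont+Horvat, Mar 15→Marcus, Mar 16→Johansson, Mar 17→Johansson, Mar 18→Marcus, Mar 19→Horvat, Mar 20→Horvat, Mar 21→Beaumont, Mar 22→Marcus.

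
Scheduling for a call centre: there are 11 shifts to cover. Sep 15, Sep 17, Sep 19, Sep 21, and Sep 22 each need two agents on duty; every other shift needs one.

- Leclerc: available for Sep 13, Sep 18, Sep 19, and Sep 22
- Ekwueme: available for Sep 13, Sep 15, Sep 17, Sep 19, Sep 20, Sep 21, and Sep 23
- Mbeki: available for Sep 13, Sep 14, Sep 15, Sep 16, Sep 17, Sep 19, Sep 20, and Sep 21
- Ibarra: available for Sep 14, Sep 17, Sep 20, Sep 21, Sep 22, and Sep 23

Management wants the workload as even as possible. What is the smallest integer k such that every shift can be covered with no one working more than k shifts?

With 4 agents and 16 worker-slots to fill, someone must work at least ⌈16/4⌉ = 4 shifts, so k ≥ 4.
k = 4 works: Sep 13→Leclerc, Sep 14→Mbeki, Sep 15→Ekwueme+Mbeki, Sep 16→Mbeki, Sep 17→Ekwueme+Ibarra, Sep 18→Leclerc, Sep 19→Leclerc+Ekwueme, Sep 20→Ibarra, Sep 21→Mbeki+Ibarra, Sep 22→Leclerc+Ibarra, Sep 23→Ekwueme.
Loads: Leclerc 4, Ekwueme 4, Mbeki 4, Ibarra 4 — all ≤ 4.

4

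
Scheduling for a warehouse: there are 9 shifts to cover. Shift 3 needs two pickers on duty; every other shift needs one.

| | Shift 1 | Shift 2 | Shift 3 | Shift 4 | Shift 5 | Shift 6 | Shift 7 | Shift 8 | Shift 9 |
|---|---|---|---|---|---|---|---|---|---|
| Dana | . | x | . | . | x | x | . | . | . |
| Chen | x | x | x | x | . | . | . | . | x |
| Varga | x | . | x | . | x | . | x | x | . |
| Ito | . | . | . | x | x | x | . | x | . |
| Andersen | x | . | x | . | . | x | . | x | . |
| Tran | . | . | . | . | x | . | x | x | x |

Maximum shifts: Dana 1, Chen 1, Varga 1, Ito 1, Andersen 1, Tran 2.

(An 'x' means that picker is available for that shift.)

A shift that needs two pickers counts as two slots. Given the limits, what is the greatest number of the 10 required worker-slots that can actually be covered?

7

Total capacity across all pickers is 1+1+1+1+1+2 = 7, and 10 slots are needed, so at most 7 can be filled.
An assignment achieving 7: Shift 1→Andersen, Shift 2→Dana, Shift 4→Chen, Shift 5→Tran, Shift 6→Ito, Shift 7→Varga, Shift 9→Tran.
Loads: Dana 1/1, Chen 1/1, Varga 1/1, Ito 1/1, Andersen 1/1, Tran 2/2.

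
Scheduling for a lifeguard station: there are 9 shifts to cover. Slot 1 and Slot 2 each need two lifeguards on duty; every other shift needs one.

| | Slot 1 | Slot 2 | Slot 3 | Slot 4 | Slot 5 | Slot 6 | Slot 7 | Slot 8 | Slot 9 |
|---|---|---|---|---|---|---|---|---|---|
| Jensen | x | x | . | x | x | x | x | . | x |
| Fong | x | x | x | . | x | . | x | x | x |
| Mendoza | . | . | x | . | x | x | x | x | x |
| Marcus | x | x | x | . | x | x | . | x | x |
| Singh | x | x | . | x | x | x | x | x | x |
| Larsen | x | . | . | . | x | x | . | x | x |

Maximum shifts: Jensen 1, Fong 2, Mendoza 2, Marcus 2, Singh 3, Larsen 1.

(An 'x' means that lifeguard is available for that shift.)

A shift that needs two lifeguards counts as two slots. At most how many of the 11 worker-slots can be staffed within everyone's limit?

11

Total capacity across all lifeguards is 1+2+2+2+3+1 = 11, and 11 slots are needed, so at most 11 can be filled.
An assignment achieving 11: Slot 1→Marcus+Singh, Slot 2→Fong+Marcus, Slot 3→Fong, Slot 4→Jensen, Slot 5→Singh, Slot 6→Mendoza, Slot 7→Mendoza, Slot 8→Singh, Slot 9→Larsen.
Loads: Jensen 1/1, Fong 2/2, Mendoza 2/2, Marcus 2/2, Singh 3/3, Larsen 1/1.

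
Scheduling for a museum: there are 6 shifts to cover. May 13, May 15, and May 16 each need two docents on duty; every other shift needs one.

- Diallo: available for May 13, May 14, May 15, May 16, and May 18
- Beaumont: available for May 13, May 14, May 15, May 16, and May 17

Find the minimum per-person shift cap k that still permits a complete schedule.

5

With 2 docents and 9 worker-slots to fill, someone must work at least ⌈9/2⌉ = 5 shifts, so k ≥ 5.
k = 5 works: May 13→Diallo+Beaumont, May 14→Diallo, May 15→Diallo+Beaumont, May 16→Diallo+Beaumont, May 17→Beaumont, May 18→Diallo.
Loads: Diallo 5, Beaumont 4 — all ≤ 5.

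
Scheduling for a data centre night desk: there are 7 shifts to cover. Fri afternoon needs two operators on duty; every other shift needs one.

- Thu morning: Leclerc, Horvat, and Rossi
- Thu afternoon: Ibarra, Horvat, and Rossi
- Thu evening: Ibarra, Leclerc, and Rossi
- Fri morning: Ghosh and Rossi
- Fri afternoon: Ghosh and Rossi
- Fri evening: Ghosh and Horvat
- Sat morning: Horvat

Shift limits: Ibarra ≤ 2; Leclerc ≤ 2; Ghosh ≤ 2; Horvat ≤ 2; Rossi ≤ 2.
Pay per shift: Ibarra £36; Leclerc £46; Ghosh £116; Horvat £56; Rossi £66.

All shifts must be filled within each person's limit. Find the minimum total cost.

Fri afternoon can only be covered by Ghosh and Rossi, so that assignment is forced.
Sat morning can only be covered by Horvat, so that assignment is forced.
Picking the cheapest available operator for each shift independently would cost £478, and that bound is achievable.
An optimal schedule: Thu morning→Leclerc, Thu afternoon→Ibarra, Thu evening→Ibarra, Fri morning→Rossi, Fri afternoon→Rossi+Ghosh, Fri evening→Horvat, Sat morning→Horvat.
Total: 46 + 36 + 36 + 66 + 66 + 116 + 56 + 56 = £478.

£478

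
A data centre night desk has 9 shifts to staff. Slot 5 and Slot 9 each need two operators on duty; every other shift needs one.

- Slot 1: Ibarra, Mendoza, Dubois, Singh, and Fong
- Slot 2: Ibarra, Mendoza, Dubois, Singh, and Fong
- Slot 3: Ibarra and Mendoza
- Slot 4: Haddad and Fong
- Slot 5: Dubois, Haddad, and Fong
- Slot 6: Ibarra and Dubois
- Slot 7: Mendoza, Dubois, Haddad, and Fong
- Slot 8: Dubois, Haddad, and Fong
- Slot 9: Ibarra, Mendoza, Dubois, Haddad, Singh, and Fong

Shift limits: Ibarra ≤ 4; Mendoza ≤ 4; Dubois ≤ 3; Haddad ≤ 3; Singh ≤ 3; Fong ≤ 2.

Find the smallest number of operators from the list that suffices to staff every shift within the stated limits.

11 slots to fill and no one can take more than 4, so at least ⌈11/4⌉ = 3 operators are needed.
No set of 3 operators can cover every shift (each such set leaves at least one shift with no one available or exceeds a cap).
Ibarra, Mendoza, Dubois, and Haddad alone can cover everything: Slot 1→Ibarra, Slot 2→Ibarra, Slot 3→Ibarra, Slot 4→Haddad, Slot 5→Dubois+Haddad, Slot 6→Ibarra, Slot 7→Mendoza, Slot 8→Dubois, Slot 9→Mendoza+Dubois.

4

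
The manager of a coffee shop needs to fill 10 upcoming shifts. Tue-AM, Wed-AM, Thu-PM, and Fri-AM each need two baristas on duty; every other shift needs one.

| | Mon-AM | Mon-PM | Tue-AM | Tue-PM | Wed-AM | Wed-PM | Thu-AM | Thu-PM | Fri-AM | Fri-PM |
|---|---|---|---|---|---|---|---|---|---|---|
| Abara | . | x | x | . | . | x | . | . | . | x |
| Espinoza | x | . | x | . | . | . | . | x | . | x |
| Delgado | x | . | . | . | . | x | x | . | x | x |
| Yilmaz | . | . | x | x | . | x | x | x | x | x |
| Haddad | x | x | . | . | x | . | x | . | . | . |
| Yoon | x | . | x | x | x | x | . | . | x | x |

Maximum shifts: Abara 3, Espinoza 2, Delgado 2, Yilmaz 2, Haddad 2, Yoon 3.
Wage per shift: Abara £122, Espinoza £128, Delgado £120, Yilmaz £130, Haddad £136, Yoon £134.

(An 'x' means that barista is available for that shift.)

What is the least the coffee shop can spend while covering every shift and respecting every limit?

£1796

Wed-AM can only be covered by Haddad and Yoon, so that assignment is forced.
Thu-PM can only be covered by Espinoza and Yilmaz, so that assignment is forced.
Picking the cheapest available barista for each shift independently would cost £1760, but that ignores the shift limits.
An optimal schedule: Mon-AM→Haddad, Mon-PM→Abara, Tue-AM→Espinoza+Yoon, Tue-PM→Yilmaz, Wed-AM→Haddad+Yoon, Wed-PM→Abara, Thu-AM→Delgado, Thu-PM→Espinoza+Yilmaz, Fri-AM→Delgado+Yoon, Fri-PM→Abara.
Total: 136 + 122 + 128 + 134 + 130 + 136 + 134 + 122 + 120 + 128 + 130 + 120 + 134 + 122 = £1796.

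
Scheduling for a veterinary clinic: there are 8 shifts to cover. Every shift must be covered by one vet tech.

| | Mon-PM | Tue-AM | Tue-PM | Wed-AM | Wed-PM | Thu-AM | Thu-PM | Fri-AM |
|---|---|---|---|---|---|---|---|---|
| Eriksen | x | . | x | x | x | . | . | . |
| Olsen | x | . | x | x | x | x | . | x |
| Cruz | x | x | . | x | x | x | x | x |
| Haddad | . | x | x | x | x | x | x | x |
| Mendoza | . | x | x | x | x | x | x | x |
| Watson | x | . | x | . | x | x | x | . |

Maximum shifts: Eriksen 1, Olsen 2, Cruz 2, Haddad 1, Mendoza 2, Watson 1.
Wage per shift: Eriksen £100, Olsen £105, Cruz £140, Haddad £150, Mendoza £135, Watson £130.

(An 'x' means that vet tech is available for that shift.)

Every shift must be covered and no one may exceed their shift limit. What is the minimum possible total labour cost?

Picking the cheapest available vet tech for each shift independently would cost £875, but that ignores the shift limits.
An optimal schedule: Mon-PM→Eriksen, Tue-AM→Mendoza, Tue-PM→Olsen, Wed-AM→Mendoza, Wed-PM→Cruz, Thu-AM→Cruz, Thu-PM→Watson, Fri-AM→Olsen.
Total: 100 + 135 + 105 + 135 + 140 + 140 + 130 + 105 = £990.

£990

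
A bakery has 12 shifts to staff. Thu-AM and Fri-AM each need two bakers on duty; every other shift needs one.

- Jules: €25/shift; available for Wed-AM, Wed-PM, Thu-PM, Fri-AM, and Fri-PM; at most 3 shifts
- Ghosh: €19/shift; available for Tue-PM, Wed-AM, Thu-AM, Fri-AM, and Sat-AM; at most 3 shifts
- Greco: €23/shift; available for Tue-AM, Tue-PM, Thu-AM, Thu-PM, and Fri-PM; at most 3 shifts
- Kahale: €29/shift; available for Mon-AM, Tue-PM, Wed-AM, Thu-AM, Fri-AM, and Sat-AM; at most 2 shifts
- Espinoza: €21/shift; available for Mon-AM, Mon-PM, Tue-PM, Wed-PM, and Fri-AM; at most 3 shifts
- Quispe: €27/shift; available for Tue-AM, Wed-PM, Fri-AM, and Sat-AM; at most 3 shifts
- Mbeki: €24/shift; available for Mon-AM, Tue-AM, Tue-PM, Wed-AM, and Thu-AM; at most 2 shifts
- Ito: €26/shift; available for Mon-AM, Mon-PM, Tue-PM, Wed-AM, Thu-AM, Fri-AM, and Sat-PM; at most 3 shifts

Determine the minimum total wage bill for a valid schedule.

Sat-PM can only be covered by Ito, so that assignment is forced.
Picking the cheapest available baker for each shift independently would cost €297, but that ignores the shift limits.
An optimal schedule: Mon-AM→Espinoza, Mon-PM→Espinoza, Tue-AM→Greco, Tue-PM→Mbeki, Wed-AM→Jules, Wed-PM→Espinoza, Thu-AM→Ghosh+Mbeki, Thu-PM→Greco, Fri-AM→Ghosh+Jules, Fri-PM→Greco, Sat-AM→Ghosh, Sat-PM→Ito.
Total: 21 + 21 + 23 + 24 + 25 + 21 + 19 + 24 + 23 + 19 + 25 + 23 + 19 + 26 = €313.

€313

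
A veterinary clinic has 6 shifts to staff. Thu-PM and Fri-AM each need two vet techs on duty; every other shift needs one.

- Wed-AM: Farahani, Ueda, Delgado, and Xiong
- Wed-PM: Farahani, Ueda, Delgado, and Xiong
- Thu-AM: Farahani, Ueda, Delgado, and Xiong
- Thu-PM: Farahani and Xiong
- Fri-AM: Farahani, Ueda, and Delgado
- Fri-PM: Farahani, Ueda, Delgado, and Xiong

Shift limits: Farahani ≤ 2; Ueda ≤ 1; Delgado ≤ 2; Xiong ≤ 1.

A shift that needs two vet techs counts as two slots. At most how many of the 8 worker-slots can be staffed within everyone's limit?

Total capacity across all vet techs is 2+1+2+1 = 6, and 8 slots are needed, so at most 6 can be filled.
An assignment achieving 6: Wed-AM→Delgado, Wed-PM→Delgado, Thu-PM→Farahani+Xiong, Fri-AM→Farahani+Ueda.
Loads: Farahani 2/2, Ueda 1/1, Delgado 2/2, Xiong 1/1.

6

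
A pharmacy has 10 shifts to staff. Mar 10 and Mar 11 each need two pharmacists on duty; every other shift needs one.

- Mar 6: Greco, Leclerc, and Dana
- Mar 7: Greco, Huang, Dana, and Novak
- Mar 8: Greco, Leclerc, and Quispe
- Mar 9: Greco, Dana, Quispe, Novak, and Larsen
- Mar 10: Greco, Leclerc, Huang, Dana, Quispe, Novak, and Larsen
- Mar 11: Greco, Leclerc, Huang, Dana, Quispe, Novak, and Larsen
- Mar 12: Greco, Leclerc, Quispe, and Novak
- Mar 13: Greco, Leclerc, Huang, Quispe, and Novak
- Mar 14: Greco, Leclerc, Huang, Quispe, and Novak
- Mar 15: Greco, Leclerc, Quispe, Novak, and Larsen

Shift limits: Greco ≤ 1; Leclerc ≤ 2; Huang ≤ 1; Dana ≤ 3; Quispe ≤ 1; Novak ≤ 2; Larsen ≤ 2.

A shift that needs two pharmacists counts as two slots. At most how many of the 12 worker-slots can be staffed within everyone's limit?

Total capacity across all pharmacists is 1+2+1+3+1+2+2 = 12, and 12 slots are needed, so at most 12 can be filled.
An assignment achieving 12: Mar 6→Greco, Mar 7→Huang, Mar 8→Leclerc, Mar 9→Dana, Mar 10→Dana+Larsen, Mar 11→Dana+Larsen, Mar 12→Leclerc, Mar 13→Quispe, Mar 14→Novak, Mar 15→Novak.
Loads: Greco 1/1, Leclerc 2/2, Huang 1/1, Dana 3/3, Quispe 1/1, Novak 2/2, Larsen 2/2.

12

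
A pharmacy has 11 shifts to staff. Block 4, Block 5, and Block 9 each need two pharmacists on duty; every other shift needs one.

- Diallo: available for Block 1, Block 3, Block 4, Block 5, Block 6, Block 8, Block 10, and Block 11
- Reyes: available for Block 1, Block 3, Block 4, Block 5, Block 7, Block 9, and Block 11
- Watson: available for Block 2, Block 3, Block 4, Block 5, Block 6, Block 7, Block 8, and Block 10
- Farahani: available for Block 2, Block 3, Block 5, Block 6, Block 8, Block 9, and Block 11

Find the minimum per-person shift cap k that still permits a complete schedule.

With 4 pharmacists and 14 worker-slots to fill, someone must work at least ⌈14/4⌉ = 4 shifts, so k ≥ 4.
k = 4 works: Block 1→Diallo, Block 2→Watson, Block 3→Watson, Block 4→Diallo+Reyes, Block 5→Watson+Farahani, Block 6→Diallo, Block 7→Reyes, Block 8→Watson, Block 9→Reyes+Farahani, Block 10→Diallo, Block 11→Reyes.
Loads: Diallo 4, Reyes 4, Watson 4, Farahani 2 — all ≤ 4.

4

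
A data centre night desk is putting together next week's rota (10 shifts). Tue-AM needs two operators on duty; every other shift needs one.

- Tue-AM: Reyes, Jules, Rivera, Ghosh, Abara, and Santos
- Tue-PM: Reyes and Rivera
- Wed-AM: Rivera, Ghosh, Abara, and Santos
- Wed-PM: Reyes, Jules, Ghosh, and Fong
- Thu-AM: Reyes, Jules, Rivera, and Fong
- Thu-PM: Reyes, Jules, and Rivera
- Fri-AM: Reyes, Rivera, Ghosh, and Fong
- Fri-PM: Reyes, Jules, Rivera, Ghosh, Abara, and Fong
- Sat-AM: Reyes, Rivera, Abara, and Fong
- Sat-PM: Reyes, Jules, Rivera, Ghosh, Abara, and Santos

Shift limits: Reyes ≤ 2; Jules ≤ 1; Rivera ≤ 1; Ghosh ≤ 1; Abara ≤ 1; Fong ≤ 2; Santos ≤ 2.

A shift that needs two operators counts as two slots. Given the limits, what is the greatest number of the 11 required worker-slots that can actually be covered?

10

Total capacity across all operators is 2+1+1+1+1+2+2 = 10, and 11 slots are needed, so at most 10 can be filled.
An assignment achieving 10: Tue-AM→Santos, Tue-PM→Reyes, Wed-AM→Rivera, Wed-PM→Jules, Thu-AM→Fong, Thu-PM→Reyes, Fri-AM→Ghosh, Fri-PM→Fong, Sat-AM→Abara, Sat-PM→Santos.
Loads: Reyes 2/2, Jules 1/1, Rivera 1/1, Ghosh 1/1, Abara 1/1, Fong 2/2, Santos 2/2.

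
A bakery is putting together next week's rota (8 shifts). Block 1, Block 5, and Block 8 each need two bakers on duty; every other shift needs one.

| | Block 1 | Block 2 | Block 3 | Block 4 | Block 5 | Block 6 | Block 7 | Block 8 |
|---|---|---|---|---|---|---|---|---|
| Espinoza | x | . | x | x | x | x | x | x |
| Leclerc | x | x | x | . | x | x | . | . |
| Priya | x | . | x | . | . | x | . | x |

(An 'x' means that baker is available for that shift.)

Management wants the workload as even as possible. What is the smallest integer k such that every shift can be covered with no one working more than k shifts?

With 3 bakers and 11 worker-slots to fill, someone must work at least ⌈11/3⌉ = 4 shifts, so k ≥ 4.
k = 4 works: Block 1→Leclerc+Priya, Block 2→Leclerc, Block 3→Leclerc, Block 4→Espinoza, Block 5→Espinoza+Leclerc, Block 6→Priya, Block 7→Espinoza, Block 8→Espinoza+Priya.
Loads: Espinoza 4, Leclerc 4, Priya 3 — all ≤ 4.

4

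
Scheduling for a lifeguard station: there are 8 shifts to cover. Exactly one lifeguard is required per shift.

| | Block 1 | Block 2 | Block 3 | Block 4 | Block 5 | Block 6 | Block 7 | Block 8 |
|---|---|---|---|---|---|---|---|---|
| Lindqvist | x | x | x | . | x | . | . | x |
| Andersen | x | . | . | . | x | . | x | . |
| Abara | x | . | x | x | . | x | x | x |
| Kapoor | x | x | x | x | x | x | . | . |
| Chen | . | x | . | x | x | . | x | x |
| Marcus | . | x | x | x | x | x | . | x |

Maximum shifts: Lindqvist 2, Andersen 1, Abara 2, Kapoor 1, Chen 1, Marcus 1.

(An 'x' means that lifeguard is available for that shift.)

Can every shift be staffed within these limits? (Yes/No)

Yes

One valid schedule: Block 1→Lindqvist, Block 2→Lindqvist, Block 3→Abara, Block 4→Kapoor, Block 5→Marcus, Block 6→Abara, Block 7→Andersen, Block 8→Chen.
Loads: Lindqvist 2/2, Andersen 1/1, Abara 2/2, Kapoor 1/1, Chen 1/1, Marcus 1/1 — all within limits.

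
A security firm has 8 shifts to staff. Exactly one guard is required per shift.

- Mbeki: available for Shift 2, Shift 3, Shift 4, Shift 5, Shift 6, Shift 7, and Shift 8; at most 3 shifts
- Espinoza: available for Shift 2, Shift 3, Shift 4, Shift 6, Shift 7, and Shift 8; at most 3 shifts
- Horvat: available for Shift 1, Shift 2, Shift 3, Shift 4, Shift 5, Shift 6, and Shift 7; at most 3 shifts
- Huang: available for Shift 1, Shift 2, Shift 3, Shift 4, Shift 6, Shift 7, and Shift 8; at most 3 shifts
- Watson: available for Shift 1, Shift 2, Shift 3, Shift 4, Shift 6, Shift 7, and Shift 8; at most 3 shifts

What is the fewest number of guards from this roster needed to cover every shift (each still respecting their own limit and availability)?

3

8 slots to fill and no one can take more than 3, so at least ⌈8/3⌉ = 3 guards are needed.
Mbeki, Espinoza, and Horvat alone can cover everything: Shift 1→Horvat, Shift 2→Mbeki, Shift 3→Espinoza, Shift 4→Espinoza, Shift 5→Mbeki, Shift 6→Espinoza, Shift 7→Horvat, Shift 8→Mbeki.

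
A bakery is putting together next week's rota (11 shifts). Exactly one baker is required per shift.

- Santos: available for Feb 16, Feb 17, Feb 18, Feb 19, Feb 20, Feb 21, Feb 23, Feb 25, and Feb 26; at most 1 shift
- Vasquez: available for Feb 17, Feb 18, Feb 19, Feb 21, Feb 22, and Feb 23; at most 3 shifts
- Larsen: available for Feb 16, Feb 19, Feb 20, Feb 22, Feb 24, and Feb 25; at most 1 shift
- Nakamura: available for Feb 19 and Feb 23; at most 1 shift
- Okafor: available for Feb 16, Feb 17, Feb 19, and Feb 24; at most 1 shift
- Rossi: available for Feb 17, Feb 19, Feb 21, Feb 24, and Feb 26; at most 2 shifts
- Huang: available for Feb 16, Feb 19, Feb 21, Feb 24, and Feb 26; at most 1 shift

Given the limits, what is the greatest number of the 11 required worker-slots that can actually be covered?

Total capacity across all bakers is 1+3+1+1+1+2+1 = 10, and 11 slots are needed, so at most 10 can be filled.
An assignment achieving 10: Feb 16→Okafor, Feb 17→Vasquez, Feb 18→Santos, Feb 19→Nakamura, Feb 20→Larsen, Feb 21→Rossi, Feb 22→Vasquez, Feb 23→Vasquez, Feb 24→Huang, Feb 26→Rossi.
Loads: Santos 1/1, Vasquez 3/3, Larsen 1/1, Nakamura 1/1, Okafor 1/1, Rossi 2/2, Huang 1/1.

10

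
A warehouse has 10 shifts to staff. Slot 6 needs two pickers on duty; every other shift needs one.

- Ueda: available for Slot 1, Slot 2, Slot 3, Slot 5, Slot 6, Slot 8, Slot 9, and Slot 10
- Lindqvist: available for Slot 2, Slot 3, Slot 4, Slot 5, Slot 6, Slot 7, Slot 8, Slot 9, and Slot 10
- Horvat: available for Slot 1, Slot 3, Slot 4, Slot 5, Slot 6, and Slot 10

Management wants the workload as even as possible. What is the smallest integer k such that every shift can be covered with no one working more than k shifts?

4

With 3 pickers and 11 worker-slots to fill, someone must work at least ⌈11/3⌉ = 4 shifts, so k ≥ 4.
k = 4 works: Slot 1→Ueda, Slot 2→Ueda, Slot 3→Lindqvist, Slot 4→Lindqvist, Slot 5→Horvat, Slot 6→Lindqvist+Horvat, Slot 7→Lindqvist, Slot 8→Ueda, Slot 9→Ueda, Slot 10→Horvat.
Loads: Ueda 4, Lindqvist 4, Horvat 3 — all ≤ 4.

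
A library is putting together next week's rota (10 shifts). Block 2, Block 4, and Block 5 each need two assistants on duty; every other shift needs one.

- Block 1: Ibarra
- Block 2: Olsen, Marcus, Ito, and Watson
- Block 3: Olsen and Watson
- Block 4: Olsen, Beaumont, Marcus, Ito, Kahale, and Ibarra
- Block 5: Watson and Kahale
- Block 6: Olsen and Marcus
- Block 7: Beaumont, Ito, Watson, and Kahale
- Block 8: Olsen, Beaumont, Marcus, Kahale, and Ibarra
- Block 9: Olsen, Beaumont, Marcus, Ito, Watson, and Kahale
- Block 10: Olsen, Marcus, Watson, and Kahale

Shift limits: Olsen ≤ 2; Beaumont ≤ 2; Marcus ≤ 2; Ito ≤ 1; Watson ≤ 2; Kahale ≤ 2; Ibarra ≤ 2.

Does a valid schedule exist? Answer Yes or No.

Yes

Block 1 can only be covered by Ibarra, so that assignment is forced.
Block 5 can only be covered by Watson and Kahale, so that assignment is forced.
One valid schedule: Block 1→Ibarra, Block 2→Marcus+Ito, Block 3→Olsen, Block 4→Kahale+Ibarra, Block 5→Watson+Kahale, Block 6→Olsen, Block 7→Beaumont, Block 8→Beaumont, Block 9→Watson, Block 10→Marcus.
Loads: Olsen 2/2, Beaumont 2/2, Marcus 2/2, Ito 1/1, Watson 2/2, Kahale 2/2, Ibarra 2/2 — all within limits.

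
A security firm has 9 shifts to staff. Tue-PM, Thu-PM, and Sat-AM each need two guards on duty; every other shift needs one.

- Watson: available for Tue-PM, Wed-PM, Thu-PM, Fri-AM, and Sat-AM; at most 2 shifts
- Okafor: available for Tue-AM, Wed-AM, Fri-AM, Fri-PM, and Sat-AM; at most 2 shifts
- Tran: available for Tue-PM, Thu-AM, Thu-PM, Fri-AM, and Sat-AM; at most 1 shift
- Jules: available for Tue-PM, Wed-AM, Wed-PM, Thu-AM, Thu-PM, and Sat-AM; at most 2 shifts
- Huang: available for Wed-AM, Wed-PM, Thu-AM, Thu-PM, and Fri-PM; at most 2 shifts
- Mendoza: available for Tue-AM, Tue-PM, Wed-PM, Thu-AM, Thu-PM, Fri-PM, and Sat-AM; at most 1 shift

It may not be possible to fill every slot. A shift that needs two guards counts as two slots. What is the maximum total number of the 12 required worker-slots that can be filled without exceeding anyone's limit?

10

Total capacity across all guards is 2+2+1+2+2+1 = 10, and 12 slots are needed, so at most 10 can be filled.
An assignment achieving 10: Tue-AM→Okafor, Tue-PM→Watson+Tran, Wed-AM→Okafor, Wed-PM→Jules, Thu-AM→Jules, Thu-PM→Huang+Mendoza, Fri-AM→Watson, Fri-PM→Huang.
Loads: Watson 2/2, Okafor 2/2, Tran 1/1, Jules 2/2, Huang 2/2, Mendoza 1/1.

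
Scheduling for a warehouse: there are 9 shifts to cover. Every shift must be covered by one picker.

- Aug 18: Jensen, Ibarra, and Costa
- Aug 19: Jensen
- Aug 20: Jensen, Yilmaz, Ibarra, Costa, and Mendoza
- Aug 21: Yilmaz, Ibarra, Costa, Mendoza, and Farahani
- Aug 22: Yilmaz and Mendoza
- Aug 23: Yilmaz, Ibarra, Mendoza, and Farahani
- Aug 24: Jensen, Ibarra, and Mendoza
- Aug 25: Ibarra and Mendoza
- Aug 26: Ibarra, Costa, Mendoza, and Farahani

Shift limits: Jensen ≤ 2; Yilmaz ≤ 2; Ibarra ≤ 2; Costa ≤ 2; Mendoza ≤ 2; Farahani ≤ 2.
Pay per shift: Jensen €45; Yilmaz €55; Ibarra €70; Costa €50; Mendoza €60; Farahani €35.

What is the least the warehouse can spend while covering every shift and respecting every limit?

€430

Aug 19 can only be covered by Jensen, so that assignment is forced.
Picking the cheapest available picker for each shift independently would cost €400, but that ignores the shift limits.
An optimal schedule: Aug 18→Costa, Aug 19→Jensen, Aug 20→Costa, Aug 21→Yilmaz, Aug 22→Yilmaz, Aug 23→Farahani, Aug 24→Jensen, Aug 25→Mendoza, Aug 26→Farahani.
Total: 50 + 45 + 50 + 55 + 55 + 35 + 45 + 60 + 35 = €430.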